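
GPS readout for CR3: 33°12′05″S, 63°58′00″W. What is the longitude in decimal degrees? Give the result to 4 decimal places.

63.9667°W

63° + 58′/60 + 0″/3600 = 63 + 0.96667 + 0.00000 = 63.9667°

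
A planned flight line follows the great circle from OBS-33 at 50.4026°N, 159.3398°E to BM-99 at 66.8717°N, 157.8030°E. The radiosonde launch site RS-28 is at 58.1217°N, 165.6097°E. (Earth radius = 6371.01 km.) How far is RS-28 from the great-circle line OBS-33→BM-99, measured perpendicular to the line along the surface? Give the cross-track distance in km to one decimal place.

399.8 km

δ₁₃ = central angle OBS-33→RS-28 = 0.148966 rad  (haversine)
θ₁₃ = bearing OBS-33→RS-28 = 22.868°,  θ₁₂ = bearing OBS-33→BM-99 = 357.873°
dₓₜ = R·arcsin(sin δ₁₃ · sin(θ₁₃ − θ₁₂)) = 6371.01·arcsin(0.14842·sin(-335.004°)) = 399.807 km
|dₓₜ| = 399.807 km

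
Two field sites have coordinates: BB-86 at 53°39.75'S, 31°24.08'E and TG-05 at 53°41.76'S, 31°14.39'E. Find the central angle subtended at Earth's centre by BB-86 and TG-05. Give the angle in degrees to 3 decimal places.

BB-86: φ = -53.66250°, λ = +31.40133°
TG-05: φ = -53.69600°, λ = +31.23983°
Δφ = -0.0335°,  Δλ = -0.1615°
a = sin²(Δφ/2) + cos φ₁ cos φ₂ sin²(Δλ/2) = 0.000001
c = 2·arcsin(√a) = 0.001769 rad = 0.1014°

0.101°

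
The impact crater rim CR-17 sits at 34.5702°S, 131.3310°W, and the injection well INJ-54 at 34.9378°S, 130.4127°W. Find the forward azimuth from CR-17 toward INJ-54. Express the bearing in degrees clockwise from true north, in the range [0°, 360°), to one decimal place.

Δλ = 0.9183°
y = sin Δλ · cos φ₂ = 0.013138
x = cos φ₁ sin φ₂ − sin φ₁ cos φ₂ cos Δλ = -0.006476
θ = atan2(y, x) = 116.2376° → 116.2376° (mod 360°)

116.2°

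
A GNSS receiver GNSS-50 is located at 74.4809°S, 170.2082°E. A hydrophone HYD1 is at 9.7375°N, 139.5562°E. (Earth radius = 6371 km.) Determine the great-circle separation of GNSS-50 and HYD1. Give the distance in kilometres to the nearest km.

Δφ = 84.2184°,  Δλ = -30.6520°
a = sin²(Δφ/2) + cos φ₁ cos φ₂ sin²(Δλ/2) = 0.468054
c = 2·arcsin(√a) = 1.506861 rad = 86.3368°
d = R·c = 6371 × 1.506861 = 9600.2 km

9600 km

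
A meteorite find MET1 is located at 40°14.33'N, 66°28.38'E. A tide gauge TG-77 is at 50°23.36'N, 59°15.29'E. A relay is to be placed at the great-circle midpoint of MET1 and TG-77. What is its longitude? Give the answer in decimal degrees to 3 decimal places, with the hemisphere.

63.188°E

MET1: φ = +40.23883°, λ = +66.47300°
TG-77: φ = +50.38933°, λ = +59.25483°
Bx = cos φ₂ cos Δλ = 0.632515,  By = cos φ₂ sin Δλ = -0.080109
φₘ = atan2(sin φ₁ + sin φ₂, √((cos φ₁ + Bx)² + By²)) = 45.37049°
λₘ = λ₁ + atan2(By, cos φ₁ + Bx) = 63.18841°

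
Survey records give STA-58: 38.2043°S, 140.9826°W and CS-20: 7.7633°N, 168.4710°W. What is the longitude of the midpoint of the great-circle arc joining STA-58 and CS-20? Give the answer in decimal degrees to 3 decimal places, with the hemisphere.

156.344°W

Bx = cos φ₂ cos Δλ = 0.878974,  By = cos φ₂ sin Δλ = -0.457339
φₘ = atan2(sin φ₁ + sin φ₂, √((cos φ₁ + Bx)² + By²)) = -15.64156°
λₘ = λ₁ + atan2(By, cos φ₁ + Bx) = -156.34359°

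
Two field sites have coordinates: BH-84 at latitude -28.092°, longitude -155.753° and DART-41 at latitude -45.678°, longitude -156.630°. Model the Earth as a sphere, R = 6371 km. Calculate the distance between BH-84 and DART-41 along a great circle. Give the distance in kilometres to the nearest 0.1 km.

1957.0 km

Δφ = -17.5860°,  Δλ = -0.8770°
a = sin²(Δφ/2) + cos φ₁ cos φ₂ sin²(Δλ/2) = 0.023404
c = 2·arcsin(√a) = 0.307172 rad = 17.5997°
d = R·c = 6371 × 0.307172 = 1957.0 km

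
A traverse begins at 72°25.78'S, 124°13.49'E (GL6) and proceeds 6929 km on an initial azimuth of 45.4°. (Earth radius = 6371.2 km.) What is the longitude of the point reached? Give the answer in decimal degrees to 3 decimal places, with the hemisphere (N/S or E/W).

164.925°E

GL6: φ = -72.42967°, λ = +124.22483°
δ = d/R = 6929/6371.2 = 1.087550 rad
φ₂ = arcsin(sin φ₁ cos δ + cos φ₁ sin δ cos θ)
   = arcsin(-0.95335·0.46466 + 0.30188·0.88549·0.70215) = -14.79058°
λ₂ = λ₁ + atan2(sin θ sin δ cos φ₁, cos δ − sin φ₁ sin φ₂) = 164.92495°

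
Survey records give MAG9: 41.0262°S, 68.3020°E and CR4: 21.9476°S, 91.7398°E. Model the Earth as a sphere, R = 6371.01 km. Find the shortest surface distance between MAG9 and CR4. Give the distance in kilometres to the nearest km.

3053 km

Δφ = 19.0786°,  Δλ = 23.4378°
a = sin²(Δφ/2) + cos φ₁ cos φ₂ sin²(Δλ/2) = 0.056331
c = 2·arcsin(√a) = 0.479257 rad = 27.4594°
d = R·c = 6371.01 × 0.479257 = 3053.4 km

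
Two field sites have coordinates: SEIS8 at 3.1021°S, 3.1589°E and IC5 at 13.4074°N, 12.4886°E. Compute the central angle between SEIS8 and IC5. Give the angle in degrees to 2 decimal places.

18.93°

Δφ = 16.5095°,  Δλ = 9.3297°
a = sin²(Δφ/2) + cos φ₁ cos φ₂ sin²(Δλ/2) = 0.027038
c = 2·arcsin(√a) = 0.330366 rad = 18.9286°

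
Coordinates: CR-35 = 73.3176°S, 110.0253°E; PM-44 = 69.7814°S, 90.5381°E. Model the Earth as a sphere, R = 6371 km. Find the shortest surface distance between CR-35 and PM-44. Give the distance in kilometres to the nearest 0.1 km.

785.3 km

Δφ = 3.5362°,  Δλ = -19.4872°
a = sin²(Δφ/2) + cos φ₁ cos φ₂ sin²(Δλ/2) = 0.003794
c = 2·arcsin(√a) = 0.123262 rad = 7.0624°
d = R·c = 6371 × 0.123262 = 785.3 km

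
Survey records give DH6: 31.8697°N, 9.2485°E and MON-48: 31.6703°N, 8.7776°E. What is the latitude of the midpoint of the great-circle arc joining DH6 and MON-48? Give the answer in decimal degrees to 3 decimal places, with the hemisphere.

Bx = cos φ₂ cos Δλ = 0.851055,  By = cos φ₂ sin Δλ = -0.006995
φₘ = atan2(sin φ₁ + sin φ₂, √((cos φ₁ + Bx)² + By²)) = 31.77022°
λₘ = λ₁ + atan2(By, cos φ₁ + Bx) = 9.01280°

31.770°N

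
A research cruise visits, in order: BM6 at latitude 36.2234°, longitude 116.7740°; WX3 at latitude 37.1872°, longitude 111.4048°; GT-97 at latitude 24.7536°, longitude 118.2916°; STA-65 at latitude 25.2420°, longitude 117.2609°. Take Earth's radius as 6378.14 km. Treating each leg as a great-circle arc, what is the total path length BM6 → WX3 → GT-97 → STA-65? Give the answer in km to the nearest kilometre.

BM6→WX3: c = 0.076978 rad, d = 490.97 km
WX3→GT-97: c = 0.240049 rad, d = 1531.06 km
GT-97→STA-65: c = 0.018398 rad, d = 117.34 km
Total = 490.97 + 1531.06 + 117.34 = 2139.38 km

2139 km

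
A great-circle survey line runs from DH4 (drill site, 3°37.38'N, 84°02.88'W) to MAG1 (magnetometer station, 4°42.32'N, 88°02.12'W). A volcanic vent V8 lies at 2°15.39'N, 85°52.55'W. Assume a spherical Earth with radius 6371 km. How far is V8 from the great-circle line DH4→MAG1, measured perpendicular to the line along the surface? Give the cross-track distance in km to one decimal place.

200.1 km

DH4: φ = +3.62300°, λ = -84.04800°
MAG1: φ = +4.70533°, λ = -88.03533°
V8: φ = +2.25650°, λ = -85.87583°
δ₁₃ = central angle DH4→V8 = 0.039797 rad  (haversine)
θ₁₃ = bearing DH4→V8 = 233.232°,  θ₁₂ = bearing DH4→MAG1 = 285.364°
dₓₜ = R·arcsin(sin δ₁₃ · sin(θ₁₃ − θ₁₂)) = 6371·arcsin(0.03979·sin(-52.132°)) = -200.138 km
|dₓₜ| = 200.138 km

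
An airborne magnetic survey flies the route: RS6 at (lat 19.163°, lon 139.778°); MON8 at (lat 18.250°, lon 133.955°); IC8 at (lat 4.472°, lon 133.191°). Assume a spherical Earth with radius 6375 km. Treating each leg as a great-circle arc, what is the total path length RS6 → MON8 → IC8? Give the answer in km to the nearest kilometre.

RS6→MON8: c = 0.097566 rad, d = 621.98 km
MON8→IC8: c = 0.240825 rad, d = 1535.26 km
Total = 621.98 + 1535.26 = 2157.24 km

2157 km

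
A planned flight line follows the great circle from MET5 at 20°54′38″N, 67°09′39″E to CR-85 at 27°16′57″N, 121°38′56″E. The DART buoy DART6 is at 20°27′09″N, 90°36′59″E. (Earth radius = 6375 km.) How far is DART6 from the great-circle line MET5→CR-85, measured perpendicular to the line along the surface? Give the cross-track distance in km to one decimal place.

MET5: φ = +20.91056°, λ = +67.16083°
CR-85: φ = +27.28250°, λ = +121.64889°
DART6: φ = +20.45250°, λ = +90.61639°
δ₁₃ = central angle MET5→DART6 = 0.382739 rad  (haversine)
θ₁₃ = bearing MET5→DART6 = 86.986°,  θ₁₂ = bearing MET5→CR-85 = 71.367°
dₓₜ = R·arcsin(sin δ₁₃ · sin(θ₁₃ − θ₁₂)) = 6375·arcsin(0.37346·sin(15.619°)) = 642.095 km
|dₓₜ| = 642.095 km

642.1 km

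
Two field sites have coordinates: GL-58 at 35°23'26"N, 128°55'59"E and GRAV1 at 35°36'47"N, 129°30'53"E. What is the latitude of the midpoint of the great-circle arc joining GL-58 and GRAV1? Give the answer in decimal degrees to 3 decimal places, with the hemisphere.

GL-58: φ = +35.39056°, λ = +128.93306°
GRAV1: φ = +35.61306°, λ = +129.51472°
Bx = cos φ₂ cos Δλ = 0.812926,  By = cos φ₂ sin Δλ = 0.008253
φₘ = atan2(sin φ₁ + sin φ₂, √((cos φ₁ + Bx)² + By²)) = 35.50215°
λₘ = λ₁ + atan2(By, cos φ₁ + Bx) = 129.22349°

35.502°N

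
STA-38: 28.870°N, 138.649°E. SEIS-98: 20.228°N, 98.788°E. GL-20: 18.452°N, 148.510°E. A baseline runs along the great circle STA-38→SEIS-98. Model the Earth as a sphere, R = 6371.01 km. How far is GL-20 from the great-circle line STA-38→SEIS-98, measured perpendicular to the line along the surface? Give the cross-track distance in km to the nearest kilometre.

δ₁₃ = central angle STA-38→GL-20 = 0.240403 rad  (haversine)
θ₁₃ = bearing STA-38→GL-20 = 136.976°,  θ₁₂ = bearing STA-38→SEIS-98 = 265.723°
dₓₜ = R·arcsin(sin δ₁₃ · sin(θ₁₃ − θ₁₂)) = 6371.01·arcsin(0.23809·sin(-128.748°)) = -1189.950 km
|dₓₜ| = 1189.950 km

1190 km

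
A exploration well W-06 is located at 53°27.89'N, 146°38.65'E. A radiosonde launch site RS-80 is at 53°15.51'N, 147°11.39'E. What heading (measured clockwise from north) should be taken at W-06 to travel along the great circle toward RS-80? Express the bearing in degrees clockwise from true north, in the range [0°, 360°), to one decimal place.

122.1°

W-06: φ = +53.46483°, λ = +146.64417°
RS-80: φ = +53.25850°, λ = +147.18983°
Δλ = 0.5457°
y = sin Δλ · cos φ₂ = 0.005697
x = cos φ₁ sin φ₂ − sin φ₁ cos φ₂ cos Δλ = -0.003579
θ = atan2(y, x) = 122.1407° → 122.1407° (mod 360°)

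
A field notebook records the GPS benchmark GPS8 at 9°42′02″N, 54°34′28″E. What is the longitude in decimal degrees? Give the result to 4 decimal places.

54° + 34′/60 + 28″/3600 = 54 + 0.56667 + 0.00778 = 54.5744°

54.5744°E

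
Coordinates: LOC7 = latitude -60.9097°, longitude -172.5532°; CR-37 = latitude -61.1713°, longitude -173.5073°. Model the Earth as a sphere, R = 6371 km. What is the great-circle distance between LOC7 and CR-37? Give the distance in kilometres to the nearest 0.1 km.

Δφ = -0.2616°,  Δλ = -0.9541°
a = sin²(Δφ/2) + cos φ₁ cos φ₂ sin²(Δλ/2) = 0.000021
c = 2·arcsin(√a) = 0.009266 rad = 0.5309°
d = R·c = 6371 × 0.009266 = 59.0 km

59.0 km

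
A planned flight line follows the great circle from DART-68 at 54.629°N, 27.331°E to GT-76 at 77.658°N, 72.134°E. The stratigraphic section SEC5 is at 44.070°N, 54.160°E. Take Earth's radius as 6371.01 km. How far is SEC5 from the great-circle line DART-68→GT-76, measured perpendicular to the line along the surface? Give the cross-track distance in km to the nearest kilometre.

2249 km

δ₁₃ = central angle DART-68→SEC5 = 0.353124 rad  (haversine)
θ₁₃ = bearing DART-68→SEC5 = 110.336°,  θ₁₂ = bearing DART-68→GT-76 = 18.825°
dₓₜ = R·arcsin(sin δ₁₃ · sin(θ₁₃ − θ₁₂)) = 6371.01·arcsin(0.34583·sin(91.511°)) = 2248.939 km
|dₓₜ| = 2248.939 km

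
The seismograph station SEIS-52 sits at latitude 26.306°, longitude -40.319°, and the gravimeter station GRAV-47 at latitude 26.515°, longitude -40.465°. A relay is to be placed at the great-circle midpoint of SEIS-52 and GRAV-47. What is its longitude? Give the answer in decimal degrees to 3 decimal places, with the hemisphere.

Bx = cos φ₂ cos Δλ = 0.894815,  By = cos φ₂ sin Δλ = -0.002280
φₘ = atan2(sin φ₁ + sin φ₂, √((cos φ₁ + Bx)² + By²)) = 26.41052°
λₘ = λ₁ + atan2(By, cos φ₁ + Bx) = -40.39193°

40.392°W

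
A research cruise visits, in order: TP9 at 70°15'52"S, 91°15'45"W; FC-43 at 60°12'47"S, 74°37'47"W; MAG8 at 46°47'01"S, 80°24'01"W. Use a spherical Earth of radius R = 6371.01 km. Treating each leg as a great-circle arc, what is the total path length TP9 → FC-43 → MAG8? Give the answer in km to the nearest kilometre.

TP9: φ = -70.26444°, λ = -91.26250°
FC-43: φ = -60.21306°, λ = -74.62972°
MAG8: φ = -46.78361°, λ = -80.40028°
TP9→FC-43: c = 0.211902 rad, d = 1350.03 km
FC-43→MAG8: c = 0.241698 rad, d = 1539.86 km
Total = 1350.03 + 1539.86 = 2889.89 km

2890 km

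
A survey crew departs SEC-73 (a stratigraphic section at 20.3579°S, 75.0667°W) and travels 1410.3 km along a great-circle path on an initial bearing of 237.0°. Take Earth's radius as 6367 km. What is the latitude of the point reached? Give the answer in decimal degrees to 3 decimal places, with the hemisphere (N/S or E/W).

δ = d/R = 1410.3/6367 = 0.221501 rad
φ₂ = arcsin(sin φ₁ cos δ + cos φ₁ sin δ cos θ)
   = arcsin(-0.34788·0.97557 + 0.93754·0.21969·-0.54464) = -26.84410°
λ₂ = λ₁ + atan2(sin θ sin δ cos φ₁, cos δ − sin φ₁ sin φ₂) = -86.98430°

26.844°S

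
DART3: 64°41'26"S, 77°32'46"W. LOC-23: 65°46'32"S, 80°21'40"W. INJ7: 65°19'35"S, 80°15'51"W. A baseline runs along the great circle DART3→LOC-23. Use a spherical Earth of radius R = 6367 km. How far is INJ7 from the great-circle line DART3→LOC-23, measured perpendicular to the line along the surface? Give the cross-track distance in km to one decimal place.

DART3: φ = -64.69056°, λ = -77.54611°
LOC-23: φ = -65.77556°, λ = -80.36111°
INJ7: φ = -65.32639°, λ = -80.26417°
δ₁₃ = central angle DART3→INJ7 = 0.022907 rad  (haversine)
θ₁₃ = bearing DART3→INJ7 = 239.800°,  θ₁₂ = bearing DART3→LOC-23 = 226.112°
dₓₜ = R·arcsin(sin δ₁₃ · sin(θ₁₃ − θ₁₂)) = 6367·arcsin(0.02290·sin(13.687°)) = 34.508 km
|dₓₜ| = 34.508 km

34.5 km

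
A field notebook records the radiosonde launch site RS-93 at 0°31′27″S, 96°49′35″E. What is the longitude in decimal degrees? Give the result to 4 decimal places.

96.8264°E

96° + 49′/60 + 35″/3600 = 96 + 0.81667 + 0.00972 = 96.8264°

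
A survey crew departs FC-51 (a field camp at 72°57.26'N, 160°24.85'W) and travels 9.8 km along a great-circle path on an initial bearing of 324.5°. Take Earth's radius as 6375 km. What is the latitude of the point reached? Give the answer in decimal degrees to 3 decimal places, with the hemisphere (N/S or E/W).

73.026°N

FC-51: φ = +72.95433°, λ = -160.41417°
δ = d/R = 9.8/6375 = 0.001537 rad
φ₂ = arcsin(sin φ₁ cos δ + cos φ₁ sin δ cos θ)
   = arcsin(0.95607·1.00000 + 0.29313·0.00154·0.81412) = 73.02596°
λ₂ = λ₁ + atan2(sin θ sin δ cos φ₁, cos δ − sin φ₁ sin φ₂) = -160.58937°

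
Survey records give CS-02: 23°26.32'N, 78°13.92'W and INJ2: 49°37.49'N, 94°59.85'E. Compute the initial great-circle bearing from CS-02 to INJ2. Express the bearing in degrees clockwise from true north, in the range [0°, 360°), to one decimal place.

CS-02: φ = +23.43867°, λ = -78.23200°
INJ2: φ = +49.62483°, λ = +94.99750°
Δλ = 173.2295°
y = sin Δλ · cos φ₂ = 0.076370
x = cos φ₁ sin φ₂ − sin φ₁ cos φ₂ cos Δλ = 0.954831
θ = atan2(y, x) = 4.5729° → 4.5729° (mod 360°)

4.6°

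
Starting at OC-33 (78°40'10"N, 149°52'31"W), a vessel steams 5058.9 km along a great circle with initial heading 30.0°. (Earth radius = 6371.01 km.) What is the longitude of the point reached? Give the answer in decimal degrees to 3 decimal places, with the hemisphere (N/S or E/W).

7.188°W

OC-33: φ = +78.66944°, λ = -149.87528°
δ = d/R = 5058.9/6371.01 = 0.794050 rad
φ₂ = arcsin(sin φ₁ cos δ + cos φ₁ sin δ cos θ)
   = arcsin(0.98051·0.70096 + 0.19647·0.71320·0.86603) = 53.96420°
λ₂ = λ₁ + atan2(sin θ sin δ cos φ₁, cos δ − sin φ₁ sin φ₂) = -7.18773°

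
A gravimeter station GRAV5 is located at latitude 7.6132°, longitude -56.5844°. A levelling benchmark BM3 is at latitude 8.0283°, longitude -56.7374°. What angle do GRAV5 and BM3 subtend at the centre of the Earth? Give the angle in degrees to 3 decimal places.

Δφ = 0.4151°,  Δλ = -0.1530°
a = sin²(Δφ/2) + cos φ₁ cos φ₂ sin²(Δλ/2) = 0.000015
c = 2·arcsin(√a) = 0.007713 rad = 0.4419°

0.442°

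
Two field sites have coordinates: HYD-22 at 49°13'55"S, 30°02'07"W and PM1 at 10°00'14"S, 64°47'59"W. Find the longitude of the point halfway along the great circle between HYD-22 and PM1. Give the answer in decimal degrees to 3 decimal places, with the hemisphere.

HYD-22: φ = -49.23194°, λ = -30.03528°
PM1: φ = -10.00389°, λ = -64.79972°
Bx = cos φ₂ cos Δλ = 0.809013,  By = cos φ₂ sin Δλ = -0.561534
φₘ = atan2(sin φ₁ + sin φ₂, √((cos φ₁ + Bx)² + By²)) = -30.73157°
λₘ = λ₁ + atan2(By, cos φ₁ + Bx) = -51.04624°

51.046°W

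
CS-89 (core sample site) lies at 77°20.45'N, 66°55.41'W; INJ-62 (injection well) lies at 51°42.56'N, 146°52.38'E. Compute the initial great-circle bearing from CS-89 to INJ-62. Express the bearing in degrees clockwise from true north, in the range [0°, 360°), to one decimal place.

332.9°

CS-89: φ = +77.34083°, λ = -66.92350°
INJ-62: φ = +51.70933°, λ = +146.87300°
Δλ = -146.2035°
y = sin Δλ · cos φ₂ = -0.344678
x = cos φ₁ sin φ₂ − sin φ₁ cos φ₂ cos Δλ = 0.674430
θ = atan2(y, x) = -27.0700° → 332.9300° (mod 360°)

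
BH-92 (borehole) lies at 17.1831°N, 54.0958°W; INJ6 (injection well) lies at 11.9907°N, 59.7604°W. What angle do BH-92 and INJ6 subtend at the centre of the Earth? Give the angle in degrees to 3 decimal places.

Δφ = -5.1924°,  Δλ = -5.6646°
a = sin²(Δφ/2) + cos φ₁ cos φ₂ sin²(Δλ/2) = 0.004334
c = 2·arcsin(√a) = 0.131755 rad = 7.5490°

7.549°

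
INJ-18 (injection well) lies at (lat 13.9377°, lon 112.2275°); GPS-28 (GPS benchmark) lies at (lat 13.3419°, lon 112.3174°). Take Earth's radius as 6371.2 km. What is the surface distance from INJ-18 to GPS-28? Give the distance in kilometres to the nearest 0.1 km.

67.0 km

Δφ = -0.5958°,  Δλ = 0.0899°
a = sin²(Δφ/2) + cos φ₁ cos φ₂ sin²(Δλ/2) = 0.000028
c = 2·arcsin(√a) = 0.010510 rad = 0.6022°
d = R·c = 6371.2 × 0.010510 = 67.0 km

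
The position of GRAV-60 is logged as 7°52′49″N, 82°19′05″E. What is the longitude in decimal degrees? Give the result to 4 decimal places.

82° + 19′/60 + 5″/3600 = 82 + 0.31667 + 0.00139 = 82.3181°

82.3181°E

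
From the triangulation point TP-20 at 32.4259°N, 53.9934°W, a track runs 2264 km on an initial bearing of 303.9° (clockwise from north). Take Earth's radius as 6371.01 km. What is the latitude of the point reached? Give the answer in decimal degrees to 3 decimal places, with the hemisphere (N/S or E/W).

41.798°N

δ = d/R = 2264/6371.01 = 0.355360 rad
φ₂ = arcsin(sin φ₁ cos δ + cos φ₁ sin δ cos θ)
   = arcsin(0.53621·0.93752 + 0.84409·0.34793·0.55775) = 41.79795°
λ₂ = λ₁ + atan2(sin θ sin δ cos φ₁, cos δ − sin φ₁ sin φ₂) = -76.78434°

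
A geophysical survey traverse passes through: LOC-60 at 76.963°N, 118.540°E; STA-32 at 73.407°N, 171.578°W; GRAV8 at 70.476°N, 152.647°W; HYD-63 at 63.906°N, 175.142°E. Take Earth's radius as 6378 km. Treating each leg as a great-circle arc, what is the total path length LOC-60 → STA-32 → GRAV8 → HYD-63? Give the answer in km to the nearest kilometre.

4174 km

LOC-60→STA-32: c = 0.298384 rad, d = 1903.09 km
STA-32→GRAV8: c = 0.113819 rad, d = 725.94 km
GRAV8→HYD-63: c = 0.242217 rad, d = 1544.86 km
Total = 1903.09 + 725.94 + 1544.86 = 4173.89 km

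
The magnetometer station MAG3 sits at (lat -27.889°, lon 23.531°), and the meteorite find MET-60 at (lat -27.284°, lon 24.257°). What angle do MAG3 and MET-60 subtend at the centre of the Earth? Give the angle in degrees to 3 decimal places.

Δφ = 0.6050°,  Δλ = 0.7260°
a = sin²(Δφ/2) + cos φ₁ cos φ₂ sin²(Δλ/2) = 0.000059
c = 2·arcsin(√a) = 0.015415 rad = 0.8832°

0.883°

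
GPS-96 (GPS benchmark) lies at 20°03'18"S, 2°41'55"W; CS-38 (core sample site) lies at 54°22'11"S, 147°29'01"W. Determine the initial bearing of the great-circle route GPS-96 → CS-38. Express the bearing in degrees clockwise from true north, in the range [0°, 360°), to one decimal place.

GPS-96: φ = -20.05500°, λ = -2.69861°
CS-38: φ = -54.36972°, λ = -147.48361°
Δλ = -144.7850°
y = sin Δλ · cos φ₂ = -0.335927
x = cos φ₁ sin φ₂ − sin φ₁ cos φ₂ cos Δλ = -0.926719
θ = atan2(y, x) = -160.0749° → 199.9251° (mod 360°)

199.9°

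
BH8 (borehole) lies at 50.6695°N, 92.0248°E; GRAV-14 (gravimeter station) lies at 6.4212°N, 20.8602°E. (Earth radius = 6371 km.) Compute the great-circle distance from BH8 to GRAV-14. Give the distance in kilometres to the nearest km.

8134 km

Δφ = -44.2483°,  Δλ = -71.1646°
a = sin²(Δφ/2) + cos φ₁ cos φ₂ sin²(Δλ/2) = 0.355079
c = 2·arcsin(√a) = 1.276734 rad = 73.1515°
d = R·c = 6371 × 1.276734 = 8134.1 km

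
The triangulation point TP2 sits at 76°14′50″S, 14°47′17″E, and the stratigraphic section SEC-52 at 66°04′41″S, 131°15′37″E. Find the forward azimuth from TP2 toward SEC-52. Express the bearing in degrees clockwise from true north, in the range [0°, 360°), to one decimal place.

137.3°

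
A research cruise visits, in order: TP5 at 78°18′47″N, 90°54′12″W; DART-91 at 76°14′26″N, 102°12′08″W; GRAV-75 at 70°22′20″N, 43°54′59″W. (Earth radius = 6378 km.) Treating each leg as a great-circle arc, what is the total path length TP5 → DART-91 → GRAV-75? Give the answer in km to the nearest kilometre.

2240 km

TP5: φ = +78.31306°, λ = -90.90333°
DART-91: φ = +76.24056°, λ = -102.20222°
GRAV-75: φ = +70.37222°, λ = -43.91639°
TP5→DART-91: c = 0.056362 rad, d = 359.48 km
DART-91→GRAV-75: c = 0.294787 rad, d = 1880.15 km
Total = 359.48 + 1880.15 = 2239.63 km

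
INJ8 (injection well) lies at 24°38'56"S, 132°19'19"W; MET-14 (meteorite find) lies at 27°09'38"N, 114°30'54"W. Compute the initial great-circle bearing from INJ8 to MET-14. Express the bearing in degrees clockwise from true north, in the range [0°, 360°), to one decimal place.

INJ8: φ = -24.64889°, λ = -132.32194°
MET-14: φ = +27.16056°, λ = -114.51500°
Δλ = 17.8069°
y = sin Δλ · cos φ₂ = 0.272089
x = cos φ₁ sin φ₂ − sin φ₁ cos φ₂ cos Δλ = 0.768182
θ = atan2(y, x) = 19.5041° → 19.5041° (mod 360°)

19.5°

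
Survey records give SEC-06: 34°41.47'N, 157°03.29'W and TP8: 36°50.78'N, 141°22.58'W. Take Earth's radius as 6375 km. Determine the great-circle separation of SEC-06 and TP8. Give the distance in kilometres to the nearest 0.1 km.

1433.9 km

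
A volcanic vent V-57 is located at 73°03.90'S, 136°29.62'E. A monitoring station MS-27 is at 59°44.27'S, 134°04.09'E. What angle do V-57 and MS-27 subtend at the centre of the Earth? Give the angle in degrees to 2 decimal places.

V-57: φ = -73.06500°, λ = +136.49367°
MS-27: φ = -59.73783°, λ = +134.06817°
Δφ = 13.3272°,  Δλ = -2.4255°
a = sin²(Δφ/2) + cos φ₁ cos φ₂ sin²(Δλ/2) = 0.013531
c = 2·arcsin(√a) = 0.233173 rad = 13.3598°

13.36°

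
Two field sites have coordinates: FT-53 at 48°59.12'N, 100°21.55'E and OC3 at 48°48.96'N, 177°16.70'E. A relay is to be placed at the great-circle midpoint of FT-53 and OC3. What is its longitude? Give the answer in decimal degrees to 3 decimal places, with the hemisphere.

FT-53: φ = +48.98533°, λ = +100.35917°
OC3: φ = +48.81600°, λ = +177.27833°
Bx = cos φ₂ cos Δλ = 0.149031,  By = cos φ₂ sin Δλ = 0.641393
φₘ = atan2(sin φ₁ + sin φ₂, √((cos φ₁ + Bx)² + By²)) = 55.66380°
λₘ = λ₁ + atan2(By, cos φ₁ + Bx) = 138.89584°

138.896°E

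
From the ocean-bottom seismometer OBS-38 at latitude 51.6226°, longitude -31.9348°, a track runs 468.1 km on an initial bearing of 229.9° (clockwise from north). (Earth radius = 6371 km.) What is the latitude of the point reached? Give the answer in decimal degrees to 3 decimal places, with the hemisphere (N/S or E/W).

δ = d/R = 468.1/6371 = 0.073474 rad
φ₂ = arcsin(sin φ₁ cos δ + cos φ₁ sin δ cos θ)
   = arcsin(0.78394·0.99730 + 0.62084·0.07341·-0.64412) = 48.80461°
λ₂ = λ₁ + atan2(sin θ sin δ cos φ₁, cos δ − sin φ₁ sin φ₂) = -36.82545°

48.805°N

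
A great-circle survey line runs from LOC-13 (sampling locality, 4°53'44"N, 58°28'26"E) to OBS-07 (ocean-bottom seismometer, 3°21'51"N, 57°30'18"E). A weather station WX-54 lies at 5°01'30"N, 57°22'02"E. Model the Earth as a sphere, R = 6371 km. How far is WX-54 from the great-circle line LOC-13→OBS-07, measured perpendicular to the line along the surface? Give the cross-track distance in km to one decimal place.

111.4 km

LOC-13: φ = +4.89556°, λ = +58.47389°
OBS-07: φ = +3.36417°, λ = +57.50500°
WX-54: φ = +5.02500°, λ = +57.36722°
δ₁₃ = central angle LOC-13→WX-54 = 0.019375 rad  (haversine)
θ₁₃ = bearing LOC-13→WX-54 = 276.744°,  θ₁₂ = bearing LOC-13→OBS-07 = 212.290°
dₓₜ = R·arcsin(sin δ₁₃ · sin(θ₁₃ − θ₁₂)) = 6371·arcsin(0.01937·sin(64.454°)) = 111.368 km
|dₓₜ| = 111.368 km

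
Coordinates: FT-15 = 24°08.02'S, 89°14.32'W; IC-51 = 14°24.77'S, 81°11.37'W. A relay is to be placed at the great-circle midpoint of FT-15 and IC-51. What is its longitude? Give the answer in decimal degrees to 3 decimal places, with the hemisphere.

FT-15: φ = -24.13367°, λ = -89.23867°
IC-51: φ = -14.41283°, λ = -81.18950°
Bx = cos φ₂ cos Δλ = 0.958986,  By = cos φ₂ sin Δλ = 0.135616
φₘ = atan2(sin φ₁ + sin φ₂, √((cos φ₁ + Bx)² + By²)) = -19.31733°
λₘ = λ₁ + atan2(By, cos φ₁ + Bx) = -85.09422°

85.094°W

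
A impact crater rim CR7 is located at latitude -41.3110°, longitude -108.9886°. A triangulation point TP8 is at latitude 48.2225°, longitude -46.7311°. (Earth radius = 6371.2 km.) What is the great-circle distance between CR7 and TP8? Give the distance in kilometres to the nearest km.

11679 km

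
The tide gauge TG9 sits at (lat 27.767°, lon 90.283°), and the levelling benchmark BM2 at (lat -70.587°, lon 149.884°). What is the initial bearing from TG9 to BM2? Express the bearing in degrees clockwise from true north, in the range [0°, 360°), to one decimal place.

162.6°

Δλ = 59.6010°
y = sin Δλ · cos φ₂ = 0.286681
x = cos φ₁ sin φ₂ − sin φ₁ cos φ₂ cos Δλ = -0.912898
θ = atan2(y, x) = 162.5659° → 162.5659° (mod 360°)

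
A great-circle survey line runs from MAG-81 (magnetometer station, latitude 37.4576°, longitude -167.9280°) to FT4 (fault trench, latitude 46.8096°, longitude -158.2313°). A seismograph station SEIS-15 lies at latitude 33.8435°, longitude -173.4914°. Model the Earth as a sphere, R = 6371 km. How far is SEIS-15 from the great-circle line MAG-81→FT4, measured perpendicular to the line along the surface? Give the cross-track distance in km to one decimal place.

δ₁₃ = central angle MAG-81→SEIS-15 = 0.100982 rad  (haversine)
θ₁₃ = bearing MAG-81→SEIS-15 = 233.009°,  θ₁₂ = bearing MAG-81→FT4 = 34.387°
dₓₜ = R·arcsin(sin δ₁₃ · sin(θ₁₃ − θ₁₂)) = 6371·arcsin(0.10081·sin(198.622°)) = -205.131 km
|dₓₜ| = 205.131 km

205.1 km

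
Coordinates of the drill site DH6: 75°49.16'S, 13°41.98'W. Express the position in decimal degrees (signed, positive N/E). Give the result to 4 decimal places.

-75.8193°, -13.6997°

lat: 75.8193° S → -75.8193°
lon: 13.6997° W → -13.6997°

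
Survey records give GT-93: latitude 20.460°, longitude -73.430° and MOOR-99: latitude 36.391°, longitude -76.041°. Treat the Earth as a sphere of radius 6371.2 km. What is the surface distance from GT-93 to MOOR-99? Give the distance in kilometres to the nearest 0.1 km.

Δφ = 15.9310°,  Δλ = -2.6110°
a = sin²(Δφ/2) + cos φ₁ cos φ₂ sin²(Δλ/2) = 0.019595
c = 2·arcsin(√a) = 0.280887 rad = 16.0936°
d = R·c = 6371.2 × 0.280887 = 1789.6 km

1789.6 km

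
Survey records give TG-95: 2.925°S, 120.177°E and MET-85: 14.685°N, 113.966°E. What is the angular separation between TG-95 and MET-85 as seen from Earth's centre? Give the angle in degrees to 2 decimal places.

Δφ = 17.6100°,  Δλ = -6.2110°
a = sin²(Δφ/2) + cos φ₁ cos φ₂ sin²(Δλ/2) = 0.026266
c = 2·arcsin(√a) = 0.325574 rad = 18.6540°

18.65°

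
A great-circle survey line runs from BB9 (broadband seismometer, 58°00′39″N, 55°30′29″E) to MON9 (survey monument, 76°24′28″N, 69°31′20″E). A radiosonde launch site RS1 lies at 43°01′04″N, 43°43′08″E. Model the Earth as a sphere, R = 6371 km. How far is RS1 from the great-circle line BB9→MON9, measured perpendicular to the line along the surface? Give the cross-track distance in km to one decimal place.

BB9: φ = +58.01083°, λ = +55.50806°
MON9: φ = +76.40778°, λ = +69.52222°
RS1: φ = +43.01778°, λ = +43.71889°
δ₁₃ = central angle BB9→RS1 = 0.291594 rad  (haversine)
θ₁₃ = bearing BB9→RS1 = 211.307°,  θ₁₂ = bearing BB9→MON9 = 10.037°
dₓₜ = R·arcsin(sin δ₁₃ · sin(θ₁₃ − θ₁₂)) = 6371·arcsin(0.28748·sin(201.270°)) = -665.609 km
|dₓₜ| = 665.609 km

665.6 km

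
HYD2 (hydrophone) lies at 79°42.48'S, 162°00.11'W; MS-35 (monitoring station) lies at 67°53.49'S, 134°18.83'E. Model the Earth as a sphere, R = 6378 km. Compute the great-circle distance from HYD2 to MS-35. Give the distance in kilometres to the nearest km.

2195 km

HYD2: φ = -79.70800°, λ = -162.00183°
MS-35: φ = -67.89150°, λ = +134.31383°
Δφ = 11.8165°,  Δλ = -63.6843°
a = sin²(Δφ/2) + cos φ₁ cos φ₂ sin²(Δλ/2) = 0.029312
c = 2·arcsin(√a) = 0.344111 rad = 19.7161°
d = R·c = 6378 × 0.344111 = 2194.7 km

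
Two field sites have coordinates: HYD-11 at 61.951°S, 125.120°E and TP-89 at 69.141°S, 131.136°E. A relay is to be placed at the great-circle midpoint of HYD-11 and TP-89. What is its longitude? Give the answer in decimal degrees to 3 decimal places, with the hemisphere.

Bx = cos φ₂ cos Δλ = 0.354108,  By = cos φ₂ sin Δλ = 0.037318
φₘ = atan2(sin φ₁ + sin φ₂, √((cos φ₁ + Bx)² + By²)) = -65.57519°
λₘ = λ₁ + atan2(By, cos φ₁ + Bx) = 127.71205°

127.712°E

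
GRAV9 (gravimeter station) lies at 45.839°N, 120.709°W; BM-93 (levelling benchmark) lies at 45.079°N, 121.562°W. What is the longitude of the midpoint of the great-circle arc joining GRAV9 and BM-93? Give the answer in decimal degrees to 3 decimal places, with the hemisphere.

Bx = cos φ₂ cos Δλ = 0.706053,  By = cos φ₂ sin Δλ = -0.010512
φₘ = atan2(sin φ₁ + sin φ₂, √((cos φ₁ + Bx)² + By²)) = 45.45979°
λₘ = λ₁ + atan2(By, cos φ₁ + Bx) = -121.13837°

121.138°W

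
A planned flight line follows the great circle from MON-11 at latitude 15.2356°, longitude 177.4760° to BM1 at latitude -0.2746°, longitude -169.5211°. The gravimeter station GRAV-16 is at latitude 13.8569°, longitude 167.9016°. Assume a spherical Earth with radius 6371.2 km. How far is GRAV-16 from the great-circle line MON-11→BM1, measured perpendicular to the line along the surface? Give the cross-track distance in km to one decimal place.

866.9 km

δ₁₃ = central angle MON-11→GRAV-16 = 0.163512 rad  (haversine)
θ₁₃ = bearing MON-11→GRAV-16 = 262.763°,  θ₁₂ = bearing MON-11→BM1 = 139.201°
dₓₜ = R·arcsin(sin δ₁₃ · sin(θ₁₃ − θ₁₂)) = 6371.2·arcsin(0.16278·sin(123.562°)) = 866.902 km
|dₓₜ| = 866.902 km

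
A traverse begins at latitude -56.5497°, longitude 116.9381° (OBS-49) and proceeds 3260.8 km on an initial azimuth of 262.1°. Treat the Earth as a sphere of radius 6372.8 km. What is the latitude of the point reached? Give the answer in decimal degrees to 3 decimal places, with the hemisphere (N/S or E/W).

49.871°S

δ = d/R = 3260.8/6372.8 = 0.511675 rad
φ₂ = arcsin(sin φ₁ cos δ + cos φ₁ sin δ cos θ)
   = arcsin(-0.83436·0.87193 + 0.55121·0.48964·-0.13744) = -49.87136°
λ₂ = λ₁ + atan2(sin θ sin δ cos φ₁, cos δ − sin φ₁ sin φ₂) = 68.13064°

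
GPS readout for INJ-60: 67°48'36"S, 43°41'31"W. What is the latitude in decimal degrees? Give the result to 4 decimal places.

67.8100°S

67° + 48′/60 + 36″/3600 = 67 + 0.80000 + 0.01000 = 67.8100°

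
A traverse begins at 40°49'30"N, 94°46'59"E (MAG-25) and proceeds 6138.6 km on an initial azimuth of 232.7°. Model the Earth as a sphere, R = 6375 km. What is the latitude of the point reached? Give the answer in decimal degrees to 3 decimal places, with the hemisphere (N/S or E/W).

0.174°S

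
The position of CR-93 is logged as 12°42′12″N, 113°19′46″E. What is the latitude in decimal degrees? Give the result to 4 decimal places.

12° + 42′/60 + 12″/3600 = 12 + 0.70000 + 0.00333 = 12.7033°

12.7033°N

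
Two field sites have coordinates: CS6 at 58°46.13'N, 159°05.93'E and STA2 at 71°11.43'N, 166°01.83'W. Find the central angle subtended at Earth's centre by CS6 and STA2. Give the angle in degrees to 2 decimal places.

18.81°

CS6: φ = +58.76883°, λ = +159.09883°
STA2: φ = +71.19050°, λ = -166.03050°
Δφ = 12.4217°,  Δλ = 34.8707°
a = sin²(Δφ/2) + cos φ₁ cos φ₂ sin²(Δλ/2) = 0.026713
c = 2·arcsin(√a) = 0.328355 rad = 18.8134°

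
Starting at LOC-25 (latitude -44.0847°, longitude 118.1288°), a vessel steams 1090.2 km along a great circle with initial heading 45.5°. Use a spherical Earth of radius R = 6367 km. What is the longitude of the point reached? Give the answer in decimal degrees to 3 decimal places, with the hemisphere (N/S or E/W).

126.865°E

δ = d/R = 1090.2/6367 = 0.171227 rad
φ₂ = arcsin(sin φ₁ cos δ + cos φ₁ sin δ cos θ)
   = arcsin(-0.69572·0.98538 + 0.71831·0.17039·0.70091) = -36.85271°
λ₂ = λ₁ + atan2(sin θ sin δ cos φ₁, cos δ − sin φ₁ sin φ₂) = 126.86471°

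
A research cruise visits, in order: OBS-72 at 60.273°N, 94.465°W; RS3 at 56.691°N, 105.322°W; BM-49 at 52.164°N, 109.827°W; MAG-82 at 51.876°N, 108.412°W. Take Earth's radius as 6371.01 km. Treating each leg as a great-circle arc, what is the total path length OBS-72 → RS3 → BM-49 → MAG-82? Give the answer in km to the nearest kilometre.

1428 km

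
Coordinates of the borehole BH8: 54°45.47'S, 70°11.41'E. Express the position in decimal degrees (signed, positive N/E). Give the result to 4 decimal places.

lat: 54.7578° S → -54.7578°
lon: 70.1902° E → +70.1902°

-54.7578°, +70.1902°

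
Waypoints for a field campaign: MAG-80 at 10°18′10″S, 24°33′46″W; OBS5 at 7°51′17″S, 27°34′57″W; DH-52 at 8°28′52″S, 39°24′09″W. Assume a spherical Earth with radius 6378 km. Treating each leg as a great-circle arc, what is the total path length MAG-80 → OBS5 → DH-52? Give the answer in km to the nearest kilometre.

MAG-80: φ = -10.30278°, λ = -24.56278°
OBS5: φ = -7.85472°, λ = -27.58250°
DH-52: φ = -8.48111°, λ = -39.40250°
MAG-80→OBS5: c = 0.067333 rad, d = 429.45 km
OBS5→DH-52: c = 0.204489 rad, d = 1304.23 km
Total = 429.45 + 1304.23 = 1733.68 km

1734 km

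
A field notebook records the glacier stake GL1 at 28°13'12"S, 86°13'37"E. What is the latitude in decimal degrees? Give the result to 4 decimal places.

28° + 13′/60 + 12″/3600 = 28 + 0.21667 + 0.00333 = 28.2200°

28.2200°S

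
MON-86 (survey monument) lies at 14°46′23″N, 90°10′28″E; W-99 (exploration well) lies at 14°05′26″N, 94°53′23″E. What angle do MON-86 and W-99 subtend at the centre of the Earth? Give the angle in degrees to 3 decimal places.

MON-86: φ = +14.77306°, λ = +90.17444°
W-99: φ = +14.09056°, λ = +94.88972°
Δφ = -0.6825°,  Δλ = 4.7153°
a = sin²(Δφ/2) + cos φ₁ cos φ₂ sin²(Δλ/2) = 0.001623
c = 2·arcsin(√a) = 0.080584 rad = 4.6171°

4.617°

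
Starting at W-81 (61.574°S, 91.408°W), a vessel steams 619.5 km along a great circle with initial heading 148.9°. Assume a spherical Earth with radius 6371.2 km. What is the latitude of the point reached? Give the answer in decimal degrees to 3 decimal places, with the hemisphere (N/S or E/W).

δ = d/R = 619.5/6371.2 = 0.097234 rad
φ₂ = arcsin(sin φ₁ cos δ + cos φ₁ sin δ cos θ)
   = arcsin(-0.87943·0.99528 + 0.47602·0.09708·-0.85627) = -66.18433°
λ₂ = λ₁ + atan2(sin θ sin δ cos φ₁, cos δ − sin φ₁ sin φ₂) = -84.27425°

66.184°S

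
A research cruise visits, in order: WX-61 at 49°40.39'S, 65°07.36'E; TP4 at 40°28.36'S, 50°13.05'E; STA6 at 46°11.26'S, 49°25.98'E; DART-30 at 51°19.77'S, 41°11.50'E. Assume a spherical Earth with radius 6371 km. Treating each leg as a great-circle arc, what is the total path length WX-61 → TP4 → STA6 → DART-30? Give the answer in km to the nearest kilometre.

3019 km

WX-61: φ = -49.67317°, λ = +65.12267°
TP4: φ = -40.47267°, λ = +50.21750°
STA6: φ = -46.18767°, λ = +49.43300°
DART-30: φ = -51.32950°, λ = +41.19167°
WX-61→TP4: c = 0.243207 rad, d = 1549.47 km
TP4→STA6: c = 0.100240 rad, d = 638.63 km
STA6→DART-30: c = 0.130410 rad, d = 830.84 km
Total = 1549.47 + 638.63 + 830.84 = 3018.94 km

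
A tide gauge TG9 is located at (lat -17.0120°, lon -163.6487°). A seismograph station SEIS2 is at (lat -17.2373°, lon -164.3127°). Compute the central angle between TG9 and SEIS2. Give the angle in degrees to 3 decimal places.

0.673°

Δφ = -0.2253°,  Δλ = -0.6640°
a = sin²(Δφ/2) + cos φ₁ cos φ₂ sin²(Δλ/2) = 0.000035
c = 2·arcsin(√a) = 0.011753 rad = 0.6734°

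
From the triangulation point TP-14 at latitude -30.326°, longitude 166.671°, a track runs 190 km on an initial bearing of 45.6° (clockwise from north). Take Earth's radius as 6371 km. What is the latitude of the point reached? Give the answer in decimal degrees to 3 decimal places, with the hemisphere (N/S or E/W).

29.123°S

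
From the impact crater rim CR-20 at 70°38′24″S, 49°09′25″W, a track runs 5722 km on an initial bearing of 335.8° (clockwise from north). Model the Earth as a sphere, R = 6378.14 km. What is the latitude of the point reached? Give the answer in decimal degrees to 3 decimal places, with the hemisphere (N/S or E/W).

20.626°S

CR-20: φ = -70.64000°, λ = -49.15694°
δ = d/R = 5722/6378.14 = 0.897127 rad
φ₂ = arcsin(sin φ₁ cos δ + cos φ₁ sin δ cos θ)
   = arcsin(-0.94345·0.62386 + 0.33150·0.78154·0.91212) = -20.62610°
λ₂ = λ₁ + atan2(sin θ sin δ cos φ₁, cos δ − sin φ₁ sin φ₂) = -69.17479°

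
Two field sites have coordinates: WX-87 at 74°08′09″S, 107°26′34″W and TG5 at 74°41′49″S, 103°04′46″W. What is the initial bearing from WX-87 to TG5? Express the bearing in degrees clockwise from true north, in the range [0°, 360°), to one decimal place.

WX-87: φ = -74.13583°, λ = -107.44278°
TG5: φ = -74.69694°, λ = -103.07944°
Δλ = 4.3633°
y = sin Δλ · cos φ₂ = 0.020080
x = cos φ₁ sin φ₂ − sin φ₁ cos φ₂ cos Δλ = -0.010529
θ = atan2(y, x) = 117.6706° → 117.6706° (mod 360°)

117.7°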